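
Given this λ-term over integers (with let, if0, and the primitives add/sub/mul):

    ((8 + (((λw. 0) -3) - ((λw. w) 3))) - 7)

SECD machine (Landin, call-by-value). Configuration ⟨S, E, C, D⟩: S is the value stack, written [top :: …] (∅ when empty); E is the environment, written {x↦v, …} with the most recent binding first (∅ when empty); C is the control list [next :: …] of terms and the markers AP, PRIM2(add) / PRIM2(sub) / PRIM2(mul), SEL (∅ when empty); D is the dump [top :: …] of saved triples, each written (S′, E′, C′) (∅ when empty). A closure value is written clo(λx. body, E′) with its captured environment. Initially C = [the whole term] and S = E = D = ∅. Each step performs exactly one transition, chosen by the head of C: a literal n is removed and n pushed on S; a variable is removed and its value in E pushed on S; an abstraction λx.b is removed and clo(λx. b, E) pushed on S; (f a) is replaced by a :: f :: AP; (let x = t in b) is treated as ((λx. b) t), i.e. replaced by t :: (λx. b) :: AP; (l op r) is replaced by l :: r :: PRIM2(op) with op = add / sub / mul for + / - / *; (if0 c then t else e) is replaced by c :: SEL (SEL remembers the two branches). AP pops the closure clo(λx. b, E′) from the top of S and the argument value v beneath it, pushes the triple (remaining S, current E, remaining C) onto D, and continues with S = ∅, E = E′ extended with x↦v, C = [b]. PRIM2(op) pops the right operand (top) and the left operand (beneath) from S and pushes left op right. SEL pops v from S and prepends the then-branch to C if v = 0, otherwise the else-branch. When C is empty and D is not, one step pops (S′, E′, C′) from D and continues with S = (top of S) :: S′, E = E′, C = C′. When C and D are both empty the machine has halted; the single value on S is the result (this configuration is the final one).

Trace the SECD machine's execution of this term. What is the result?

t=0: ⟨S=∅; E=∅; C=[((8 + (((λw. 0) -3) - ((λw. w) 3))) - 7)]; D=∅⟩
t=1: ⟨S=∅; E=∅; C=[(8 + (((λw. 0) -3) - ((λw. w) 3))) :: 7 :: PRIM2(sub)]; D=∅⟩
t=2: ⟨S=∅; E=∅; C=[8 :: (((λw. 0) -3) - ((λw. w) 3)) :: PRIM2(add) :: 7 :: PRIM2(sub)]; D=∅⟩
t=3: ⟨S=[8]; E=∅; C=[(((λw. 0) -3) - ((λw. w) 3)) :: PRIM2(add) :: 7 :: PRIM2(sub)]; D=∅⟩
t=4: ⟨S=[8]; E=∅; C=[((λw. 0) -3) :: ((λw. w) 3) :: PRIM2(sub) :: PRIM2(add) :: 7 :: PRIM2(sub)]; D=∅⟩
t=5: ⟨S=[8]; E=∅; C=[-3 :: (λw. 0) :: AP :: ((λw. w) 3) :: PRIM2(sub) :: PRIM2(add) :: 7 :: PRIM2(sub)]; D=∅⟩
t=6: ⟨S=[-3 :: 8]; E=∅; C=[(λw. 0) :: AP :: ((λw. w) 3) :: PRIM2(sub) :: PRIM2(add) :: 7 :: PRIM2(sub)]; D=∅⟩
t=7: ⟨S=[clo(λw. 0, ∅) :: -3 :: 8]; E=∅; C=[AP :: ((λw. w) 3) :: PRIM2(sub) :: PRIM2(add) :: 7 :: PRIM2(sub)]; D=∅⟩
t=8: ⟨S=∅; E={w↦-3}; C=[0]; D=[([8], ∅, [((λw. w) 3) :: PRIM2(sub) :: PRIM2(add) :: 7 :: PRIM2(sub)])]⟩
t=9: ⟨S=[0]; E={w↦-3}; C=∅; D=[([8], ∅, [((λw. w) 3) :: PRIM2(sub) :: PRIM2(add) :: 7 :: PRIM2(sub)])]⟩
t=10: ⟨S=[0 :: 8]; E=∅; C=[((λw. w) 3) :: PRIM2(sub) :: PRIM2(add) :: 7 :: PRIM2(sub)]; D=∅⟩
t=11: ⟨S=[0 :: 8]; E=∅; C=[3 :: (λw. w) :: AP :: PRIM2(sub) :: PRIM2(add) :: 7 :: PRIM2(sub)]; D=∅⟩
t=12: ⟨S=[3 :: 0 :: 8]; E=∅; C=[(λw. w) :: AP :: PRIM2(sub) :: PRIM2(add) :: 7 :: PRIM2(sub)]; D=∅⟩
t=13: ⟨S=[clo(λw. w, ∅) :: 3 :: 0 :: 8]; E=∅; C=[AP :: PRIM2(sub) :: PRIM2(add) :: 7 :: PRIM2(sub)]; D=∅⟩
t=14: ⟨S=∅; E={w↦3}; C=[w]; D=[([0 :: 8], ∅, [PRIM2(sub) :: PRIM2(add) :: 7 :: PRIM2(sub)])]⟩
t=15: ⟨S=[3]; E={w↦3}; C=∅; D=[([0 :: 8], ∅, [PRIM2(sub) :: PRIM2(add) :: 7 :: PRIM2(sub)])]⟩
t=16: ⟨S=[3 :: 0 :: 8]; E=∅; C=[PRIM2(sub) :: PRIM2(add) :: 7 :: PRIM2(sub)]; D=∅⟩
t=17: ⟨S=[-3 :: 8]; E=∅; C=[PRIM2(add) :: 7 :: PRIM2(sub)]; D=∅⟩
t=18: ⟨S=[5]; E=∅; C=[7 :: PRIM2(sub)]; D=∅⟩
t=19: ⟨S=[7 :: 5]; E=∅; C=[PRIM2(sub)]; D=∅⟩
t=20: ⟨S=[-2]; E=∅; C=∅; D=∅⟩
→ final value -2

Answer: -2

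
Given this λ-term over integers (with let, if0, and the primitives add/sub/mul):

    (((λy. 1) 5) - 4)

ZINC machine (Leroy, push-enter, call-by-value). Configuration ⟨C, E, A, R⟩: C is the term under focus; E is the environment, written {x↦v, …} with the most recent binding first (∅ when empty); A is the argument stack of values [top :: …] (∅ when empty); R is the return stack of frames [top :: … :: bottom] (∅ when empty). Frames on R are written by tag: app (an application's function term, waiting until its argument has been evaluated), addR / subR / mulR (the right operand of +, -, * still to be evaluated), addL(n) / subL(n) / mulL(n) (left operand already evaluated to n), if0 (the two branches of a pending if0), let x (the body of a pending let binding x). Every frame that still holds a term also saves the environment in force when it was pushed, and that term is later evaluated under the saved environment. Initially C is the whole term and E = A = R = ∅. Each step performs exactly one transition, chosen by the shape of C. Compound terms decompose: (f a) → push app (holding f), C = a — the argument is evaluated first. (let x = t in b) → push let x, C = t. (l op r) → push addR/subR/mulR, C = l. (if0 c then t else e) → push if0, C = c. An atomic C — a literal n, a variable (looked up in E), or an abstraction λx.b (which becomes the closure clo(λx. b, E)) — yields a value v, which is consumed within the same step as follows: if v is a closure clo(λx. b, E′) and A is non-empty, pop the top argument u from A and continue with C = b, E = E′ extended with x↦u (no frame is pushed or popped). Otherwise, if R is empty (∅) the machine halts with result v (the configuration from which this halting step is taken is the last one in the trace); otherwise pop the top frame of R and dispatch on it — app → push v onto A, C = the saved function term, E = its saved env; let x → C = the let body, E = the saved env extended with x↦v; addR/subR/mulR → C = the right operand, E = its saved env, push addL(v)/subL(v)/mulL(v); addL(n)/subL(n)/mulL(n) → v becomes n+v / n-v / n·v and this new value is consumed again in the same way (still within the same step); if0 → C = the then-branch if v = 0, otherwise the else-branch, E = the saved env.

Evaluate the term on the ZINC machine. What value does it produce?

Answer: -3

Execution trace:
[0] [C=(((λy. 1) 5) - 4) | E=∅ | A=∅ | R=∅]
[1] [C=((λy. 1) 5) | E=∅ | A=∅ | R=[subR]]
[2] [C=5 | E=∅ | A=∅ | R=[app :: subR]]
[3] [C=(λy. 1) | E=∅ | A=[5] | R=[subR]]
[4] [C=1 | E={y↦5} | A=∅ | R=[subR]]
[5] [C=4 | E=∅ | A=∅ | R=[subL(1)]]
→ final value -3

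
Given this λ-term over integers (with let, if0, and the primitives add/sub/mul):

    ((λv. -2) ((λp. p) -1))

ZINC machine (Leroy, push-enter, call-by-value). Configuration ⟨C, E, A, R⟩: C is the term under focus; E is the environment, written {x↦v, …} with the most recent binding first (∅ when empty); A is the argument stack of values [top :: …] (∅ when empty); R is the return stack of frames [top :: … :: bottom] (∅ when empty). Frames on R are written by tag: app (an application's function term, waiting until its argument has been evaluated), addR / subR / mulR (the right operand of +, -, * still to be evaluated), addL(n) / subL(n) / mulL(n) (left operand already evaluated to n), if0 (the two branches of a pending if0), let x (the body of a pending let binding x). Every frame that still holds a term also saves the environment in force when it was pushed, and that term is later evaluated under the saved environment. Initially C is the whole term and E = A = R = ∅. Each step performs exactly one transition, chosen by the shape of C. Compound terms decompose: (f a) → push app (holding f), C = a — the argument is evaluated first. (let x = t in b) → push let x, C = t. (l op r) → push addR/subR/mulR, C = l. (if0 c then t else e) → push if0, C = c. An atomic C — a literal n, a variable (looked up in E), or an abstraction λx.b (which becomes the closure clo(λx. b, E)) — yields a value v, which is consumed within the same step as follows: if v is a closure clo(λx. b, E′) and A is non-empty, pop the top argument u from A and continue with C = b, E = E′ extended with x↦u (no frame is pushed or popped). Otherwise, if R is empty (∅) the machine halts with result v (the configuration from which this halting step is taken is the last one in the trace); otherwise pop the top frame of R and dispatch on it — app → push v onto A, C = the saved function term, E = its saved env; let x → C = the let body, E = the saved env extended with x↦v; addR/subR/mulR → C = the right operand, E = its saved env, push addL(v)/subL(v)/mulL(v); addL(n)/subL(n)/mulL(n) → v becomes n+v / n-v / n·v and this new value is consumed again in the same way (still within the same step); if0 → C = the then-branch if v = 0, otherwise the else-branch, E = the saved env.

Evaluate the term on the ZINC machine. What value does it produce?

0. ⟨C=((λv. -2) ((λp. p) -1)); E=∅; A=∅; R=∅⟩
1. ⟨C=((λp. p) -1); E=∅; A=∅; R=[app]⟩
2. ⟨C=-1; E=∅; A=∅; R=[app :: app]⟩
3. ⟨C=(λp. p); E=∅; A=[-1]; R=[app]⟩
4. ⟨C=p; E={p↦-1}; A=∅; R=[app]⟩
5. ⟨C=(λv. -2); E=∅; A=[-1]; R=∅⟩
6. ⟨C=-2; E={v↦-1}; A=∅; R=∅⟩
→ final value -2

Answer: -2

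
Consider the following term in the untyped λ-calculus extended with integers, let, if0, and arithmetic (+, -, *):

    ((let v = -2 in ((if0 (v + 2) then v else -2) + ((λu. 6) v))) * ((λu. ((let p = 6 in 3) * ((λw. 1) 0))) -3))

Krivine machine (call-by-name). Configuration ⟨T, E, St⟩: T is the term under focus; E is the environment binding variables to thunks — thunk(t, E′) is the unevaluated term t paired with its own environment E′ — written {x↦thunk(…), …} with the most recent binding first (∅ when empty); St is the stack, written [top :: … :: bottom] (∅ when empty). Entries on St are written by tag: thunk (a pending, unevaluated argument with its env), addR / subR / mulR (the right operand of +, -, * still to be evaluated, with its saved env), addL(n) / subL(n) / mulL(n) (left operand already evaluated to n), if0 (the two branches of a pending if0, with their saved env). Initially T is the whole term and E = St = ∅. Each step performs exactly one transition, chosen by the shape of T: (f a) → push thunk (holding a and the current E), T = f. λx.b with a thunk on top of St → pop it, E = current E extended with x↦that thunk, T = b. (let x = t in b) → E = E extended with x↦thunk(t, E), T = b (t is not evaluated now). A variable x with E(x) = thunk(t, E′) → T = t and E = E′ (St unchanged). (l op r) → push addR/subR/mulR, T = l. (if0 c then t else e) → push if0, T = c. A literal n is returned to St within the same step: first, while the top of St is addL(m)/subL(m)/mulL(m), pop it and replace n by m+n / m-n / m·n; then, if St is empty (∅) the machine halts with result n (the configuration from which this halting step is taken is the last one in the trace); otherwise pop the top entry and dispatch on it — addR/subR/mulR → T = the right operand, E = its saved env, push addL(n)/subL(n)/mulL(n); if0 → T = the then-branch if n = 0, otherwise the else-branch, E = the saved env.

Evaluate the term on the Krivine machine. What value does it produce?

Answer: 12

Derivation:
[0] ⟨T=((let v = -2 in ((if0 (v + 2) then v else -2) + ((λu. 6) v))) * ((λu. ((let p = 6 in 3) * ((λw. 1) 0))) -3)); E=∅; St=∅⟩
[1] ⟨T=(let v = -2 in ((if0 (v + 2) then v else -2) + ((λu. 6) v))); E=∅; St=[mulR]⟩
[2] ⟨T=((if0 (v + 2) then v else -2) + ((λu. 6) v)); E={v↦thunk(-2, ∅)}; St=[mulR]⟩
[3] ⟨T=(if0 (v + 2) then v else -2); E={v↦thunk(-2, ∅)}; St=[addR :: mulR]⟩
[4] ⟨T=(v + 2); E={v↦thunk(-2, ∅)}; St=[if0 :: addR :: mulR]⟩
[5] ⟨T=v; E={v↦thunk(-2, ∅)}; St=[addR :: if0 :: addR :: mulR]⟩
[6] ⟨T=-2; E=∅; St=[addR :: if0 :: addR :: mulR]⟩
[7] ⟨T=2; E={v↦thunk(-2, ∅)}; St=[addL(-2) :: if0 :: addR :: mulR]⟩
[8] ⟨T=v; E={v↦thunk(-2, ∅)}; St=[addR :: mulR]⟩
[9] ⟨T=-2; E=∅; St=[addR :: mulR]⟩
[10] ⟨T=((λu. 6) v); E={v↦thunk(-2, ∅)}; St=[addL(-2) :: mulR]⟩
[11] ⟨T=(λu. 6); E={v↦thunk(-2, ∅)}; St=[thunk :: addL(-2) :: mulR]⟩
[12] ⟨T=6; E={u↦thunk(v, {v↦thunk(-2, ∅)}), v↦thunk(-2, ∅)}; St=[addL(-2) :: mulR]⟩
[13] ⟨T=((λu. ((let p = 6 in 3) * ((λw. 1) 0))) -3); E=∅; St=[mulL(4)]⟩
[14] ⟨T=(λu. ((let p = 6 in 3) * ((λw. 1) 0))); E=∅; St=[thunk :: mulL(4)]⟩
[15] ⟨T=((let p = 6 in 3) * ((λw. 1) 0)); E={u↦thunk(-3, ∅)}; St=[mulL(4)]⟩
[16] ⟨T=(let p = 6 in 3); E={u↦thunk(-3, ∅)}; St=[mulR :: mulL(4)]⟩
[17] ⟨T=3; E={p↦thunk(6, {u↦thunk(-3, ∅)}), u↦thunk(-3, ∅)}; St=[mulR :: mulL(4)]⟩
[18] ⟨T=((λw. 1) 0); E={u↦thunk(-3, ∅)}; St=[mulL(3) :: mulL(4)]⟩
[19] ⟨T=(λw. 1); E={u↦thunk(-3, ∅)}; St=[thunk :: mulL(3) :: mulL(4)]⟩
[20] ⟨T=1; E={w↦thunk(0, {u↦thunk(-3, ∅)}), u↦thunk(-3, ∅)}; St=[mulL(3) :: mulL(4)]⟩
→ final value 12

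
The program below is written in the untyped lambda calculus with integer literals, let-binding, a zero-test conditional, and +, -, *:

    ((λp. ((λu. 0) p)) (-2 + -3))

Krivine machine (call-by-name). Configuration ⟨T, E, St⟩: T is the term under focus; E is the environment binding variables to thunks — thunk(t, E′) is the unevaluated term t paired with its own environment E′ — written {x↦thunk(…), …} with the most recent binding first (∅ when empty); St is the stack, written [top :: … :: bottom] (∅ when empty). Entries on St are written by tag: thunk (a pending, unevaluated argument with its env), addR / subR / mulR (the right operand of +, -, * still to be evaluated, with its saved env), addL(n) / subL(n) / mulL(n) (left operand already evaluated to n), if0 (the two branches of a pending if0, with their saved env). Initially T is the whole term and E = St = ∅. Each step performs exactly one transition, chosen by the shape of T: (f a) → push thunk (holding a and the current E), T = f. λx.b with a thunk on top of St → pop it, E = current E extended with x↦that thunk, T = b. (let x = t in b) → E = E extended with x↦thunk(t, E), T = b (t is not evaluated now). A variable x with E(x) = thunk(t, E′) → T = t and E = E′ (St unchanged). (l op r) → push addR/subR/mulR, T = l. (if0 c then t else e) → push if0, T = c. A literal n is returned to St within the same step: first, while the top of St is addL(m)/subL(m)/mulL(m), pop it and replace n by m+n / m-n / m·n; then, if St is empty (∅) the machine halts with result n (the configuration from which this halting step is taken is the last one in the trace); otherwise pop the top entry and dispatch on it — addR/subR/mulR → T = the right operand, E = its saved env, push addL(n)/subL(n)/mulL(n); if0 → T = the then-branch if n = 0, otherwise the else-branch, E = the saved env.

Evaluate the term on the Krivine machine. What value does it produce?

t=0: <T=((λp. ((λu. 0) p)) (-2 + -3)), E=∅, St=∅>
t=1: <T=(λp. ((λu. 0) p)), E=∅, St=[thunk]>
t=2: <T=((λu. 0) p), E={p↦thunk((-2 + -3), ∅)}, St=∅>
t=3: <T=(λu. 0), E={p↦thunk((-2 + -3), ∅)}, St=[thunk]>
t=4: <T=0, E={u↦thunk(p, {p↦thunk((-2 + -3), ∅)}), p↦thunk((-2 + -3), ∅)}, St=∅>
→ final value 0

Answer: 0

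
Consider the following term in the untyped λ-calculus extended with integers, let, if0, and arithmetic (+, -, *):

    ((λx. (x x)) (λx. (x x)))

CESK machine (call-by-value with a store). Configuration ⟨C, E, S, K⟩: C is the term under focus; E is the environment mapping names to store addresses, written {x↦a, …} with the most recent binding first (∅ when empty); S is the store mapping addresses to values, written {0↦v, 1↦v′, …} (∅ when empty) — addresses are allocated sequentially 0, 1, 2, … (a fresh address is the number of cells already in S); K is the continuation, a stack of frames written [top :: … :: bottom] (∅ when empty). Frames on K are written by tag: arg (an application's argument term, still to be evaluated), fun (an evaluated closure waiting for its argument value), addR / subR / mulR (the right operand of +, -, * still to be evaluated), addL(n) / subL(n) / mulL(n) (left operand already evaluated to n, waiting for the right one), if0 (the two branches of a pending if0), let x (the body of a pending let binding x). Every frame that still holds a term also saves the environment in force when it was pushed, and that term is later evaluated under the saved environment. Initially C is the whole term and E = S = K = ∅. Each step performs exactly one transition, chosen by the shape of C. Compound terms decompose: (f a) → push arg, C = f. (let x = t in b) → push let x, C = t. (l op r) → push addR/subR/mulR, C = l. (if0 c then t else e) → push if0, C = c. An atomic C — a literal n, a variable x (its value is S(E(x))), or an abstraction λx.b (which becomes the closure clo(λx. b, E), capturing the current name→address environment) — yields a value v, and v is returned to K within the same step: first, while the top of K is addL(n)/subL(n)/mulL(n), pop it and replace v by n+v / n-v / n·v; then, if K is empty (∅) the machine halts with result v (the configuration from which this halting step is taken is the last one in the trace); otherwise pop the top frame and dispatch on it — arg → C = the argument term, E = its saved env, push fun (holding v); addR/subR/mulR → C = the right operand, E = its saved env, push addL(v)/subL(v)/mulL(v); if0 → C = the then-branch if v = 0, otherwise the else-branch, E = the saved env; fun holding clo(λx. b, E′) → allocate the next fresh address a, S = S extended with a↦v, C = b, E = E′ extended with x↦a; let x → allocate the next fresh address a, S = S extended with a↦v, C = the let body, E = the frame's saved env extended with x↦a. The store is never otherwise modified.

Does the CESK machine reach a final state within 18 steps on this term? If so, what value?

Answer: DIVERGES (no final state within 18 steps)

Machine steps:
[0] ⟨C=((λx. (x x)) (λx. (x x))); E=∅; S=∅; K=∅⟩
[1] ⟨C=(λx. (x x)); E=∅; S=∅; K=[arg]⟩
[2] ⟨C=(λx. (x x)); E=∅; S=∅; K=[fun]⟩
[3] ⟨C=(x x); E={x↦0}; S={0↦clo(λx. (x x), ∅)}; K=∅⟩
[4] ⟨C=x; E={x↦0}; S={0↦clo(λx. (x x), ∅)}; K=[arg]⟩
[5] ⟨C=x; E={x↦0}; S={0↦clo(λx. (x x), ∅)}; K=[fun]⟩
[6] ⟨C=(x x); E={x↦1}; S={0↦clo(λx. (x x), ∅), 1↦clo(λx. (x x), ∅)}; K=∅⟩
[7] ⟨C=x; E={x↦1}; S={0↦clo(λx. (x x), ∅), 1↦clo(λx. (x x), ∅)}; K=[arg]⟩
[8] ⟨C=x; E={x↦1}; S={0↦clo(λx. (x x), ∅), 1↦clo(λx. (x x), ∅)}; K=[fun]⟩
[9] ⟨C=(x x); E={x↦2}; S={0↦clo(λx. (x x), ∅), 1↦clo(λx. (x x), ∅), 2↦clo(λx. (x x), ∅)}; K=∅⟩
[10] ⟨C=x; E={x↦2}; S={0↦clo(λx. (x x), ∅), 1↦clo(λx. (x x), ∅), 2↦clo(λx. (x x), ∅)}; K=[arg]⟩
[11] ⟨C=x; E={x↦2}; S={0↦clo(λx. (x x), ∅), 1↦clo(λx. (x x), ∅), 2↦clo(λx. (x x), ∅)}; K=[fun]⟩
[12] ⟨C=(x x); E={x↦3}; S={0↦clo(λx. (x x), ∅), 1↦clo(λx. (x x), ∅), 2↦clo(λx. (x x), ∅), 3↦clo(λx. (x x), ∅)}; K=∅⟩
[13] ⟨C=x; E={x↦3}; S={0↦clo(λx. (x x), ∅), 1↦clo(λx. (x x), ∅), 2↦clo(λx. (x x), ∅), 3↦clo(λx. (x x), ∅)}; K=[arg]⟩
[14] ⟨C=x; E={x↦3}; S={0↦clo(λx. (x x), ∅), 1↦clo(λx. (x x), ∅), 2↦clo(λx. (x x), ∅), 3↦clo(λx. (x x), ∅)}; K=[fun]⟩
[15] ⟨C=(x x); E={x↦4}; S={0↦clo(λx. (x x), ∅), 1↦clo(λx. (x x), ∅), 2↦clo(λx. (x x), ∅), 3↦clo(λx. (x x), ∅), 4↦clo(λx. (x x), ∅)}; K=∅⟩
[16] ⟨C=x; E={x↦4}; S={0↦clo(λx. (x x), ∅), 1↦clo(λx. (x x), ∅), 2↦clo(λx. (x x), ∅), 3↦clo(λx. (x x), ∅), 4↦clo(λx. (x x), ∅)}; K=[arg]⟩
[17] ⟨C=x; E={x↦4}; S={0↦clo(λx. (x x), ∅), 1↦clo(λx. (x x), ∅), 2↦clo(λx. (x x), ∅), 3↦clo(λx. (x x), ∅), 4↦clo(λx. (x x), ∅)}; K=[fun]⟩
[18] ⟨C=(x x); E={x↦5}; S={0↦clo(λx. (x x), ∅), 1↦clo(λx. (x x), ∅), 2↦clo(λx. (x x), ∅), 3↦clo(λx. (x x), ∅), 4↦clo(λx. (x x), ∅), 5↦clo(λx. (x x), ∅)}; K=∅⟩
→ 18 transitions taken and the configuration is still not final: no result within 18 steps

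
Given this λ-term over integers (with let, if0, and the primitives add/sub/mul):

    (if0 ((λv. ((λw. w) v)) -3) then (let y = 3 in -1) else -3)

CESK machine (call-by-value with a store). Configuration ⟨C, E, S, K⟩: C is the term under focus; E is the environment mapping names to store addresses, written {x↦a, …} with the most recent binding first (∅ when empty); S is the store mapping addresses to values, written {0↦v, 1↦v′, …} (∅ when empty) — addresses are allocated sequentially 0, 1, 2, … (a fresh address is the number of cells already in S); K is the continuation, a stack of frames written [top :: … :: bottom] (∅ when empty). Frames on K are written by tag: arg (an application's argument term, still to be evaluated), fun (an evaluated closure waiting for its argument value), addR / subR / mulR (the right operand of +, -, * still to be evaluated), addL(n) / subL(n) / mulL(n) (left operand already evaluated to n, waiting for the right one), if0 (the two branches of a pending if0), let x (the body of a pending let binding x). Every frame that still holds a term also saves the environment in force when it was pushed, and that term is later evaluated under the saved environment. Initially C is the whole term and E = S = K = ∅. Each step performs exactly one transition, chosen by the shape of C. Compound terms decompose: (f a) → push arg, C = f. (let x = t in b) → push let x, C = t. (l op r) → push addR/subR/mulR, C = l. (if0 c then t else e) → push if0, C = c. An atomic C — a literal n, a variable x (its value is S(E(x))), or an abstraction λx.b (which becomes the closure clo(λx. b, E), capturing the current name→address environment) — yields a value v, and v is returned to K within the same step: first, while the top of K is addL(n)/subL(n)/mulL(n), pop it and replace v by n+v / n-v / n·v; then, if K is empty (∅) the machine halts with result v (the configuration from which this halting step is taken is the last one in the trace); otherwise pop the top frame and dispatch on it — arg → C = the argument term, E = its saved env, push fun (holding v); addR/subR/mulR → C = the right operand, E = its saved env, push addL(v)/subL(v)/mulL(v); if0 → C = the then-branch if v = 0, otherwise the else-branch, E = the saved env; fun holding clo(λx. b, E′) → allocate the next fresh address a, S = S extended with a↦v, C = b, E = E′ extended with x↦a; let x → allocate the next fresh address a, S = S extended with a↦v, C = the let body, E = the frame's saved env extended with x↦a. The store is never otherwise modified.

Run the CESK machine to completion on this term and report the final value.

Answer: -3

Execution trace:
step 0: ⟨C=(if0 ((λv. ((λw. w) v)) -3) then (let y = 3 in -1) else -3); E=∅; S=∅; K=∅⟩
step 1: ⟨C=((λv. ((λw. w) v)) -3); E=∅; S=∅; K=[if0]⟩
step 2: ⟨C=(λv. ((λw. w) v)); E=∅; S=∅; K=[arg :: if0]⟩
step 3: ⟨C=-3; E=∅; S=∅; K=[fun :: if0]⟩
step 4: ⟨C=((λw. w) v); E={v↦0}; S={0↦-3}; K=[if0]⟩
step 5: ⟨C=(λw. w); E={v↦0}; S={0↦-3}; K=[arg :: if0]⟩
step 6: ⟨C=v; E={v↦0}; S={0↦-3}; K=[fun :: if0]⟩
step 7: ⟨C=w; E={w↦1, v↦0}; S={0↦-3, 1↦-3}; K=[if0]⟩
step 8: ⟨C=-3; E=∅; S={0↦-3, 1↦-3}; K=∅⟩
→ final value -3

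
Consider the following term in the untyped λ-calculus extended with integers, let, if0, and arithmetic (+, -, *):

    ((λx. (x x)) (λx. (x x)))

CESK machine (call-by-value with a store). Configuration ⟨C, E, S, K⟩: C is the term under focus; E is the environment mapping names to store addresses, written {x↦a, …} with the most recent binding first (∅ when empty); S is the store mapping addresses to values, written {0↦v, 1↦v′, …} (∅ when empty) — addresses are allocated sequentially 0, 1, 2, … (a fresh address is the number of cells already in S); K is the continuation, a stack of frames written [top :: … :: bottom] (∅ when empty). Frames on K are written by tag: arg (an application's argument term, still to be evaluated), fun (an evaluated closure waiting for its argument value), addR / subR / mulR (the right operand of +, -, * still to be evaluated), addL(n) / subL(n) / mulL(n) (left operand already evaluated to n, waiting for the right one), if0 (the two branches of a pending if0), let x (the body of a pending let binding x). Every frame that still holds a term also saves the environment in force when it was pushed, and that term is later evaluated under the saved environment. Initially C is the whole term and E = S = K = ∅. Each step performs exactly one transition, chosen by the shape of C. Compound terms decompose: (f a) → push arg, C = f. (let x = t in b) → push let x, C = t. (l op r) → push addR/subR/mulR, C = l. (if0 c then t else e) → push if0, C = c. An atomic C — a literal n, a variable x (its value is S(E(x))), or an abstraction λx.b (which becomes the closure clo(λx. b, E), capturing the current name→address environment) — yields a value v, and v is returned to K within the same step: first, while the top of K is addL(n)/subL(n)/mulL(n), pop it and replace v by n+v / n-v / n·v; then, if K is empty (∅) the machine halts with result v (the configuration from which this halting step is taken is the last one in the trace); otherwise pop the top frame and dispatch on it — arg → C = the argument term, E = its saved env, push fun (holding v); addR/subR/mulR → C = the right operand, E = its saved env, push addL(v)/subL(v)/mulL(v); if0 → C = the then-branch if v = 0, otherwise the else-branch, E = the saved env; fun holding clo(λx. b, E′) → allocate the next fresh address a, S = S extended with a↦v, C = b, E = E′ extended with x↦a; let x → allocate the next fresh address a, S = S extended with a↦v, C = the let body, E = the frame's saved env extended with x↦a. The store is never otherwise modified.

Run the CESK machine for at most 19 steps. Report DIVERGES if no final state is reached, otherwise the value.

Answer: DIVERGES (no final state within 19 steps)

Execution trace:
t=0: [C=((λx. (x x)) (λx. (x x))) | E=∅ | S=∅ | K=∅]
t=1: [C=(λx. (x x)) | E=∅ | S=∅ | K=[arg]]
t=2: [C=(λx. (x x)) | E=∅ | S=∅ | K=[fun]]
t=3: [C=(x x) | E={x↦0} | S={0↦clo(λx. (x x), ∅)} | K=∅]
t=4: [C=x | E={x↦0} | S={0↦clo(λx. (x x), ∅)} | K=[arg]]
t=5: [C=x | E={x↦0} | S={0↦clo(λx. (x x), ∅)} | K=[fun]]
t=6: [C=(x x) | E={x↦1} | S={0↦clo(λx. (x x), ∅), 1↦clo(λx. (x x), ∅)} | K=∅]
t=7: [C=x | E={x↦1} | S={0↦clo(λx. (x x), ∅), 1↦clo(λx. (x x), ∅)} | K=[arg]]
t=8: [C=x | E={x↦1} | S={0↦clo(λx. (x x), ∅), 1↦clo(λx. (x x), ∅)} | K=[fun]]
t=9: [C=(x x) | E={x↦2} | S={0↦clo(λx. (x x), ∅), 1↦clo(λx. (x x), ∅), 2↦clo(λx. (x x), ∅)} | K=∅]
t=10: [C=x | E={x↦2} | S={0↦clo(λx. (x x), ∅), 1↦clo(λx. (x x), ∅), 2↦clo(λx. (x x), ∅)} | K=[arg]]
t=11: [C=x | E={x↦2} | S={0↦clo(λx. (x x), ∅), 1↦clo(λx. (x x), ∅), 2↦clo(λx. (x x), ∅)} | K=[fun]]
t=12: [C=(x x) | E={x↦3} | S={0↦clo(λx. (x x), ∅), 1↦clo(λx. (x x), ∅), 2↦clo(λx. (x x), ∅), 3↦clo(λx. (x x), ∅)} | K=∅]
t=13: [C=x | E={x↦3} | S={0↦clo(λx. (x x), ∅), 1↦clo(λx. (x x), ∅), 2↦clo(λx. (x x), ∅), 3↦clo(λx. (x x), ∅)} | K=[arg]]
t=14: [C=x | E={x↦3} | S={0↦clo(λx. (x x), ∅), 1↦clo(λx. (x x), ∅), 2↦clo(λx. (x x), ∅), 3↦clo(λx. (x x), ∅)} | K=[fun]]
t=15: [C=(x x) | E={x↦4} | S={0↦clo(λx. (x x), ∅), 1↦clo(λx. (x x), ∅), 2↦clo(λx. (x x), ∅), 3↦clo(λx. (x x), ∅), 4↦clo(λx. (x x), ∅)} | K=∅]
t=16: [C=x | E={x↦4} | S={0↦clo(λx. (x x), ∅), 1↦clo(λx. (x x), ∅), 2↦clo(λx. (x x), ∅), 3↦clo(λx. (x x), ∅), 4↦clo(λx. (x x), ∅)} | K=[arg]]
t=17: [C=x | E={x↦4} | S={0↦clo(λx. (x x), ∅), 1↦clo(λx. (x x), ∅), 2↦clo(λx. (x x), ∅), 3↦clo(λx. (x x), ∅), 4↦clo(λx. (x x), ∅)} | K=[fun]]
t=18: [C=(x x) | E={x↦5} | S={0↦clo(λx. (x x), ∅), 1↦clo(λx. (x x), ∅), 2↦clo(λx. (x x), ∅), 3↦clo(λx. (x x), ∅), 4↦clo(λx. (x x), ∅), 5↦clo(λx. (x x), ∅)} | K=∅]
t=19: [C=x | E={x↦5} | S={0↦clo(λx. (x x), ∅), 1↦clo(λx. (x x), ∅), 2↦clo(λx. (x x), ∅), 3↦clo(λx. (x x), ∅), 4↦clo(λx. (x x), ∅), 5↦clo(λx. (x x), ∅)} | K=[arg]]
→ 19 transitions taken and the configuration is still not final: no result within 19 steps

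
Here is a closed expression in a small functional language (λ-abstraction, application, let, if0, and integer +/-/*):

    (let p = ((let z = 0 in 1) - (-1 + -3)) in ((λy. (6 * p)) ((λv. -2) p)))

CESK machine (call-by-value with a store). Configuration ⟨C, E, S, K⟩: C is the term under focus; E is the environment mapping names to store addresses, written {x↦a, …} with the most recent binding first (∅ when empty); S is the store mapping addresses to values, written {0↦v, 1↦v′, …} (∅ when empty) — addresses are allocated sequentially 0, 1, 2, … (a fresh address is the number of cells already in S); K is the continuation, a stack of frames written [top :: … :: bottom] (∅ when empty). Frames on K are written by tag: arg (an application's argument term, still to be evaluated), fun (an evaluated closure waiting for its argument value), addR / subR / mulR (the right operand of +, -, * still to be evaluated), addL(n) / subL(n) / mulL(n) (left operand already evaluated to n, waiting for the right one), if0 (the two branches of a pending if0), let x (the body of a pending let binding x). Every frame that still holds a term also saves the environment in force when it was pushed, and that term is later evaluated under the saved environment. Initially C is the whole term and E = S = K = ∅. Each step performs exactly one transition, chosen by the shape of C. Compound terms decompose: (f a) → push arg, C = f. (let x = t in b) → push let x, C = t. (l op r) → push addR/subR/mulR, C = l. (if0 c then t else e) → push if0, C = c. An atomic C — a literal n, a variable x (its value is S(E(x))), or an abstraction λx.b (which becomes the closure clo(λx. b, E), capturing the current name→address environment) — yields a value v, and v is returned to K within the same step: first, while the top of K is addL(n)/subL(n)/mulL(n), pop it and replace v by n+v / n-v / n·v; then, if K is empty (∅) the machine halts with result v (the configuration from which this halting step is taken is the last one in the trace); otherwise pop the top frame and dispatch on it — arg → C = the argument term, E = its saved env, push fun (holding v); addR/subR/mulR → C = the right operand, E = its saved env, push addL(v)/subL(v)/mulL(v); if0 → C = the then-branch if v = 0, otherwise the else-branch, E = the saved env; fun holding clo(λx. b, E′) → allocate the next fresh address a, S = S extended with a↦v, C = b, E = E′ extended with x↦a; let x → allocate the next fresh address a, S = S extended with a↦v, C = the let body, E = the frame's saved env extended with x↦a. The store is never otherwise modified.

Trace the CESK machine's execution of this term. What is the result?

step 0: ⟨C=(let p = ((let z = 0 in 1) - (-1 + -3)) in ((λy. (6 * p)) ((λv. -2) p))); E=∅; S=∅; K=∅⟩
step 1: ⟨C=((let z = 0 in 1) - (-1 + -3)); E=∅; S=∅; K=[let p]⟩
step 2: ⟨C=(let z = 0 in 1); E=∅; S=∅; K=[subR :: let p]⟩
step 3: ⟨C=0; E=∅; S=∅; K=[let z :: subR :: let p]⟩
step 4: ⟨C=1; E={z↦0}; S={0↦0}; K=[subR :: let p]⟩
step 5: ⟨C=(-1 + -3); E=∅; S={0↦0}; K=[subL(1) :: let p]⟩
step 6: ⟨C=-1; E=∅; S={0↦0}; K=[addR :: subL(1) :: let p]⟩
step 7: ⟨C=-3; E=∅; S={0↦0}; K=[addL(-1) :: subL(1) :: let p]⟩
step 8: ⟨C=((λy. (6 * p)) ((λv. -2) p)); E={p↦1}; S={0↦0, 1↦5}; K=∅⟩
step 9: ⟨C=(λy. (6 * p)); E={p↦1}; S={0↦0, 1↦5}; K=[arg]⟩
step 10: ⟨C=((λv. -2) p); E={p↦1}; S={0↦0, 1↦5}; K=[fun]⟩
step 11: ⟨C=(λv. -2); E={p↦1}; S={0↦0, 1↦5}; K=[arg :: fun]⟩
step 12: ⟨C=p; E={p↦1}; S={0↦0, 1↦5}; K=[fun :: fun]⟩
step 13: ⟨C=-2; E={v↦2, p↦1}; S={0↦0, 1↦5, 2↦5}; K=[fun]⟩
step 14: ⟨C=(6 * p); E={y↦3, p↦1}; S={0↦0, 1↦5, 2↦5, 3↦-2}; K=∅⟩
step 15: ⟨C=6; E={y↦3, p↦1}; S={0↦0, 1↦5, 2↦5, 3↦-2}; K=[mulR]⟩
step 16: ⟨C=p; E={y↦3, p↦1}; S={0↦0, 1↦5, 2↦5, 3↦-2}; K=[mulL(6)]⟩
→ final value 30

Answer: 30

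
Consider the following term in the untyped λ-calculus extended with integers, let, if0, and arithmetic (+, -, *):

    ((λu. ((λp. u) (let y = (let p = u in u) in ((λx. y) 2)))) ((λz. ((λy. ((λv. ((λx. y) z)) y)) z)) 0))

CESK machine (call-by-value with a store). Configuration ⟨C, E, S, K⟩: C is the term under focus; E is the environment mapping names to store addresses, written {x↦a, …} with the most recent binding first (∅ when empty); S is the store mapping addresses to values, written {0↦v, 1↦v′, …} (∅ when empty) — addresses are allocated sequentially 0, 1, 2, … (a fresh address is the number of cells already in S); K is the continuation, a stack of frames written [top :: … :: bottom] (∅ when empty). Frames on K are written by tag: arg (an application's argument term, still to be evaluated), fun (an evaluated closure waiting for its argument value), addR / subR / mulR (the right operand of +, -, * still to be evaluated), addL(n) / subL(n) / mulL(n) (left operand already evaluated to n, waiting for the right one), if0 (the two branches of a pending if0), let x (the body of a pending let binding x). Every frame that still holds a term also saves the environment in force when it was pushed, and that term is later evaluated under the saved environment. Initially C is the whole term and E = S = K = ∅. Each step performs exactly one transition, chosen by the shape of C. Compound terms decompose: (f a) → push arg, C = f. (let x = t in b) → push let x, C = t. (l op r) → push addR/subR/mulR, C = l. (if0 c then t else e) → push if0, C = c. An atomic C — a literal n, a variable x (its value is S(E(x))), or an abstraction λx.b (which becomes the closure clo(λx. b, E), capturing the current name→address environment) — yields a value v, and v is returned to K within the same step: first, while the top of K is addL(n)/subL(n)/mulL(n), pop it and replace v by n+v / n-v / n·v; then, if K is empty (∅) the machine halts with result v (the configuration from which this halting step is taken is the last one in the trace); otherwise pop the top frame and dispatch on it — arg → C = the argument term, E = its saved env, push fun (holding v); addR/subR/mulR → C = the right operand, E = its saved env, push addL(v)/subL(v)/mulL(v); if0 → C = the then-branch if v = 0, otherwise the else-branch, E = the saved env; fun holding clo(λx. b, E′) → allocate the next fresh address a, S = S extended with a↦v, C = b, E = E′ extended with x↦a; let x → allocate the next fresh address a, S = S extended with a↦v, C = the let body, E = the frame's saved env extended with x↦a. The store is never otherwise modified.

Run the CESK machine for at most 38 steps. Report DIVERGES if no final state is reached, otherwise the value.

[0] <C=((λu. ((λp. u) (let y = (let p = u in u) in ((λx. y) 2)))) ((λz. ((λy. ((λv. ((λx. y) z)) y)) z)) 0)), E=∅, S=∅, K=∅>
[1] <C=(λu. ((λp. u) (let y = (let p = u in u) in ((λx. y) 2)))), E=∅, S=∅, K=[arg]>
[2] <C=((λz. ((λy. ((λv. ((λx. y) z)) y)) z)) 0), E=∅, S=∅, K=[fun]>
[3] <C=(λz. ((λy. ((λv. ((λx. y) z)) y)) z)), E=∅, S=∅, K=[arg :: fun]>
[4] <C=0, E=∅, S=∅, K=[fun :: fun]>
[5] <C=((λy. ((λv. ((λx. y) z)) y)) z), E={z↦0}, S={0↦0}, K=[fun]>
[6] <C=(λy. ((λv. ((λx. y) z)) y)), E={z↦0}, S={0↦0}, K=[arg :: fun]>
[7] <C=z, E={z↦0}, S={0↦0}, K=[fun :: fun]>
[8] <C=((λv. ((λx. y) z)) y), E={y↦1, z↦0}, S={0↦0, 1↦0}, K=[fun]>
[9] <C=(λv. ((λx. y) z)), E={y↦1, z↦0}, S={0↦0, 1↦0}, K=[arg :: fun]>
[10] <C=y, E={y↦1, z↦0}, S={0↦0, 1↦0}, K=[fun :: fun]>
[11] <C=((λx. y) z), E={v↦2, y↦1, z↦0}, S={0↦0, 1↦0, 2↦0}, K=[fun]>
[12] <C=(λx. y), E={v↦2, y↦1, z↦0}, S={0↦0, 1↦0, 2↦0}, K=[arg :: fun]>
[13] <C=z, E={v↦2, y↦1, z↦0}, S={0↦0, 1↦0, 2↦0}, K=[fun :: fun]>
[14] <C=y, E={x↦3, v↦2, y↦1, z↦0}, S={0↦0, 1↦0, 2↦0, 3↦0}, K=[fun]>
[15] <C=((λp. u) (let y = (let p = u in u) in ((λx. y) 2))), E={u↦4}, S={0↦0, 1↦0, 2↦0, 3↦0, 4↦0}, K=∅>
[16] <C=(λp. u), E={u↦4}, S={0↦0, 1↦0, 2↦0, 3↦0, 4↦0}, K=[arg]>
[17] <C=(let y = (let p = u in u) in ((λx. y) 2)), E={u↦4}, S={0↦0, 1↦0, 2↦0, 3↦0, 4↦0}, K=[fun]>
[18] <C=(let p = u in u), E={u↦4}, S={0↦0, 1↦0, 2↦0, 3↦0, 4↦0}, K=[let y :: fun]>
[19] <C=u, E={u↦4}, S={0↦0, 1↦0, 2↦0, 3↦0, 4↦0}, K=[let p :: let y :: fun]>
[20] <C=u, E={p↦5, u↦4}, S={0↦0, 1↦0, 2↦0, 3↦0, 4↦0, 5↦0}, K=[let y :: fun]>
[21] <C=((λx. y) 2), E={y↦6, u↦4}, S={0↦0, 1↦0, 2↦0, 3↦0, 4↦0, 5↦0, 6↦0}, K=[fun]>
[22] <C=(λx. y), E={y↦6, u↦4}, S={0↦0, 1↦0, 2↦0, 3↦0, 4↦0, 5↦0, 6↦0}, K=[arg :: fun]>
[23] <C=2, E={y↦6, u↦4}, S={0↦0, 1↦0, 2↦0, 3↦0, 4↦0, 5↦0, 6↦0}, K=[fun :: fun]>
[24] <C=y, E={x↦7, y↦6, u↦4}, S={0↦0, 1↦0, 2↦0, 3↦0, 4↦0, 5↦0, 6↦0, 7↦2}, K=[fun]>
[25] <C=u, E={p↦8, u↦4}, S={0↦0, 1↦0, 2↦0, 3↦0, 4↦0, 5↦0, 6↦0, 7↦2, 8↦0}, K=∅>
→ final value 0

Answer: 0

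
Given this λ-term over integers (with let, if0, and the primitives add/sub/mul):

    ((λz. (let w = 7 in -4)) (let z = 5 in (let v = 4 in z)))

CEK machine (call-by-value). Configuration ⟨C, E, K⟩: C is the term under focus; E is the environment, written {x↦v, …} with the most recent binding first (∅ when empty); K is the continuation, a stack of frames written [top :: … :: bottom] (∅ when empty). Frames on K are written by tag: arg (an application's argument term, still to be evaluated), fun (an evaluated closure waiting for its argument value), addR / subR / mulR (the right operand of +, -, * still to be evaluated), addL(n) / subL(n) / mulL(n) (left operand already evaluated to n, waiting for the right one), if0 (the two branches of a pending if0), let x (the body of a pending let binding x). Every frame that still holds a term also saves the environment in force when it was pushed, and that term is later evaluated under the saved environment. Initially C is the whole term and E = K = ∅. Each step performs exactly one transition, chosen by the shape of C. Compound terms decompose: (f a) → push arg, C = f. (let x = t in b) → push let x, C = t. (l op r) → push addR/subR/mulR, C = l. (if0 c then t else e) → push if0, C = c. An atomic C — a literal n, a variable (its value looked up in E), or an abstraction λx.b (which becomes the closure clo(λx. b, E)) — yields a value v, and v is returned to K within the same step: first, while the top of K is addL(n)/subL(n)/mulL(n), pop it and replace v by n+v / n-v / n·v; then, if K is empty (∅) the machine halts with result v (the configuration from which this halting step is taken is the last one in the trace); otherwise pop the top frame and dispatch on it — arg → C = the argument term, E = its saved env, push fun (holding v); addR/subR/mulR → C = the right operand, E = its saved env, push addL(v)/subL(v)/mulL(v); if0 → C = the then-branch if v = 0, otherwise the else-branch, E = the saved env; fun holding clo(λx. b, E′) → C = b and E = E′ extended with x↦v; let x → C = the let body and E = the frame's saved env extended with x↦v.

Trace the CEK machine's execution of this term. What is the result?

Answer: -4

Derivation:
0. <C=((λz. (let w = 7 in -4)) (let z = 5 in (let v = 4 in z))), E=∅, K=∅>
1. <C=(λz. (let w = 7 in -4)), E=∅, K=[arg]>
2. <C=(let z = 5 in (let v = 4 in z)), E=∅, K=[fun]>
3. <C=5, E=∅, K=[let z :: fun]>
4. <C=(let v = 4 in z), E={z↦5}, K=[fun]>
5. <C=4, E={z↦5}, K=[let v :: fun]>
6. <C=z, E={v↦4, z↦5}, K=[fun]>
7. <C=(let w = 7 in -4), E={z↦5}, K=∅>
8. <C=7, E={z↦5}, K=[let w]>
9. <C=-4, E={w↦7, z↦5}, K=∅>
→ final value -4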